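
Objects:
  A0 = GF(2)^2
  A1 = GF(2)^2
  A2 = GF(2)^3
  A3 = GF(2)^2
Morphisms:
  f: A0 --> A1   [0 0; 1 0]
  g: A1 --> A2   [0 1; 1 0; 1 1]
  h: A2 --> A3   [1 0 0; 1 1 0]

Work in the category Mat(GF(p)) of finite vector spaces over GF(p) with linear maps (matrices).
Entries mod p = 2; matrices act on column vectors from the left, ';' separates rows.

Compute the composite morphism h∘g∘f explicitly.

Answer: [1 0; 1 0]

Work:
  e0=(1,0) f-->(0,1) g-->(1,0,1) h-->(1,1)
  e1=(0,1) f-->(0,0) g-->(0,0,0) h-->(0,0)
⟦path⟧: [1 0; 1 0]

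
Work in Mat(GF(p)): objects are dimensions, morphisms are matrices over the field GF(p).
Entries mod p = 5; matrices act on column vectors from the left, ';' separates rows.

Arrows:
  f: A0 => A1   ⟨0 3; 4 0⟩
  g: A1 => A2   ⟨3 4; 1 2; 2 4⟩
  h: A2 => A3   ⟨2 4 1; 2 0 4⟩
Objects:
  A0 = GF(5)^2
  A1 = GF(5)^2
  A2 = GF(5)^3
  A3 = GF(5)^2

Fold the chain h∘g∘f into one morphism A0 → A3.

  e0=[1,0] f=>[0,4] g=>[1,3,1] h=>[0,1]
  e1=[0,1] f=>[3,0] g=>[4,3,1] h=>[1,2]
composite: ⟨0 1; 1 2⟩

Answer: ⟨0 1; 1 2⟩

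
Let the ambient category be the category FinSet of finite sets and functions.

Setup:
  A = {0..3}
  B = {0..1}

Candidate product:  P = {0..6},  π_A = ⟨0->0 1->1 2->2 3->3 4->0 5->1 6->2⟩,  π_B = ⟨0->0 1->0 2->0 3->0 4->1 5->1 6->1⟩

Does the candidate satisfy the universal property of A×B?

Answer: NOT A VALID PRODUCT — |P|=7 ≠ |A|·|B|=8

Trace:
|A|·|B| = 4·2 = 8;  |P| = 7
  → cardinalities differ; no bijection possible.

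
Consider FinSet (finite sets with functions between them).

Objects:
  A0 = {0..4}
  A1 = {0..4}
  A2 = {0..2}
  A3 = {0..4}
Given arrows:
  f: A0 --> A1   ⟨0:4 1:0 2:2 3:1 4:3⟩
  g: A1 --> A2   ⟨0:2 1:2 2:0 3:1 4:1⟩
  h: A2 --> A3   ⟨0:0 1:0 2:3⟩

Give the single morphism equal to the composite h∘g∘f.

Answer: ⟨0:0 1:3 2:0 3:3 4:0⟩

Trace:
  0 f-->4 g-->1 h-->0
  1 f-->0 g-->2 h-->3
  2 f-->2 g-->0 h-->0
  3 f-->1 g-->2 h-->3
  4 f-->3 g-->1 h-->0
composite: ⟨0:0 1:3 2:0 3:3 4:0⟩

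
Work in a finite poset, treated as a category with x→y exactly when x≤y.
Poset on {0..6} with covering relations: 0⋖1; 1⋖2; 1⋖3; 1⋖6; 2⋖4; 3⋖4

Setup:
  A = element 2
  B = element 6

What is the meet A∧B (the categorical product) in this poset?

Lower bounds of A=2 and B=6: {0,1}
  0 ⊑ 1
  1 ⊑ 1
glb = 1

Answer: A∧B = 1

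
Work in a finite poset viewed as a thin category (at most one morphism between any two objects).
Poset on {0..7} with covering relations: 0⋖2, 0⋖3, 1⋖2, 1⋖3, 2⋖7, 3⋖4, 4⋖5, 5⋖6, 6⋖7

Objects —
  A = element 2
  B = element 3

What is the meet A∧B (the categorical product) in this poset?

Common predecessors of 2,3: {0,1}
  maximal lower bounds 0 and 1 are incomparable: neither 0⊑1 nor 1⊑0
→ no greatest lower bound exists

Answer: NO MEET EXISTS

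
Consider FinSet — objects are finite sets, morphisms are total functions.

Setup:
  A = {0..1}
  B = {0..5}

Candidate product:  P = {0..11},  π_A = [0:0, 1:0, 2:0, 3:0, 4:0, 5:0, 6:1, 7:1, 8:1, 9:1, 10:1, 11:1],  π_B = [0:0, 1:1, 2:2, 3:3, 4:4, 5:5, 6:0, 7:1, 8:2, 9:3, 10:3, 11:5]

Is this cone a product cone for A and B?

Answer: NOT A VALID PRODUCT — duplicate pair at indices 9,10

Work:
|A|·|B| = 2·6 = 12;  |P| = 12
Check the pairing map k ↦ (π_A(k), π_B(k)):
  0 : (0,0)
  1 : (0,1)
  2 : (0,2)
  3 : (0,3)
  4 : (0,4)
  5 : (0,5)
  6 : (1,0)
  7 : (1,1)
  8 : (1,2)
  9 : (1,3)
  10 : (1,3)  ✗ repeats pair of k=9
  11 : (1,5)
distinct pairs in image: 11 / 12 needed
  → (1,3) hit at k=9 and k=10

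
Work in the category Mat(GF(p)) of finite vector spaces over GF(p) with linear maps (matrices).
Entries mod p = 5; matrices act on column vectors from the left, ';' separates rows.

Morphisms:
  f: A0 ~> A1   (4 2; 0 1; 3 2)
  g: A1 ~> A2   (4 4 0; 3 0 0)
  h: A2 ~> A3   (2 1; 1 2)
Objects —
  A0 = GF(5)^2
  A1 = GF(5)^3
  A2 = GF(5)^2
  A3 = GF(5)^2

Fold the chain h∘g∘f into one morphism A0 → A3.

  e0=⟨1,0⟩ f~>⟨4,0,3⟩ g~>⟨1,2⟩ h~>⟨4,0⟩
  e1=⟨0,1⟩ f~>⟨2,1,2⟩ g~>⟨2,1⟩ h~>⟨0,4⟩
⟦path⟧: (4 0; 0 4)

Answer: (4 0; 0 4)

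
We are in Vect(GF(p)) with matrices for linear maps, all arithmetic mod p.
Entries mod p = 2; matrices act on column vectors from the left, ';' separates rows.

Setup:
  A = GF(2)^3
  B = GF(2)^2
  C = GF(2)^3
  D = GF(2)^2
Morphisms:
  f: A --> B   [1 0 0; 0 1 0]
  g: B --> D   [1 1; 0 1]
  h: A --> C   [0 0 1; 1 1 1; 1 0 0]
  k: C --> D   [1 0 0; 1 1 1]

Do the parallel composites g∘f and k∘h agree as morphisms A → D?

Path 1 = f;g:
  e0=(1,0,0) f-->(1,0) g-->(1,0)
  e1=(0,1,0) f-->(0,1) g-->(1,1)
  e2=(0,0,1) f-->(0,0) g-->(0,0)
  composite₁ = [1 1 0; 0 1 0]
Path 2 = h;k:
  e0=(1,0,0) h-->(0,1,1) k-->(0,0)
  e1=(0,1,0) h-->(0,1,0) k-->(0,1)
  e2=(0,0,1) h-->(1,1,0) k-->(1,0)
  composite₂ = [0 0 1; 0 1 0]
Equal? distinct morphisms ✗

Answer: DOES NOT COMMUTE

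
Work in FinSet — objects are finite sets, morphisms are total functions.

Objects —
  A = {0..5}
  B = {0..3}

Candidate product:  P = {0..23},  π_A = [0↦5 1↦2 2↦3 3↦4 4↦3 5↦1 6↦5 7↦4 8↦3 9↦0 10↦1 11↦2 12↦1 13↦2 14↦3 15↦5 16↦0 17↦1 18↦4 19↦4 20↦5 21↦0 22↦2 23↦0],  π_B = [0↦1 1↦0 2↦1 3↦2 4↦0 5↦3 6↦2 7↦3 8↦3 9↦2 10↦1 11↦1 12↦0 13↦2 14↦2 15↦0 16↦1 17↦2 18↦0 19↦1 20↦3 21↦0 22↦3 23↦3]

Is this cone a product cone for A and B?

Answer: VALID PRODUCT

Work:
|A|·|B| = 6·4 = 24;  |P| = 24
Check the pairing map k ↦ (π_A(k), π_B(k)):
  0 ↦ (5,1)
  1 ↦ (2,0)
  2 ↦ (3,1)
  3 ↦ (4,2)
  4 ↦ (3,0)
  5 ↦ (1,3)
  6 ↦ (5,2)
  7 ↦ (4,3)
  8 ↦ (3,3)
  9 ↦ (0,2)
  10 ↦ (1,1)
  11 ↦ (2,1)
  12 ↦ (1,0)
  13 ↦ (2,2)
  14 ↦ (3,2)
  15 ↦ (5,0)
  16 ↦ (0,1)
  17 ↦ (1,2)
  18 ↦ (4,0)
  19 ↦ (4,1)
  20 ↦ (5,3)
  21 ↦ (0,0)
  22 ↦ (2,3)
  23 ↦ (0,3)
distinct pairs in image: 24 / 24 needed
  → bijection onto A×B; projections well-typed.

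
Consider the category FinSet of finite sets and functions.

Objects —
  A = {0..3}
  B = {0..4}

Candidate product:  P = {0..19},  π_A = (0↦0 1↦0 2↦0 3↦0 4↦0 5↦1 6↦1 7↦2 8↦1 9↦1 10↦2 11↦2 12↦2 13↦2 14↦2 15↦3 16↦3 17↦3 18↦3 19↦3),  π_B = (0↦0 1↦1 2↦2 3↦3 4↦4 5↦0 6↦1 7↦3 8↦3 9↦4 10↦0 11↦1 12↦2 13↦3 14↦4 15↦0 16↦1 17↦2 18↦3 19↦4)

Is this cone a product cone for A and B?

Answer: NOT A VALID PRODUCT — duplicate pair at indices 13,7

Derivation:
|A|·|B| = 4·5 = 20;  |P| = 20
Check the pairing map k ↦ (π_A(k), π_B(k)):
  0 ↦ (0,0)
  1 ↦ (0,1)
  2 ↦ (0,2)
  3 ↦ (0,3)
  4 ↦ (0,4)
  5 ↦ (1,0)
  6 ↦ (1,1)
  7 ↦ (2,3)
  8 ↦ (1,3)
  9 ↦ (1,4)
  10 ↦ (2,0)
  11 ↦ (2,1)
  12 ↦ (2,2)
  13 ↦ (2,3)  ✗ repeats pair of k=7
  14 ↦ (2,4)
  15 ↦ (3,0)
  16 ↦ (3,1)
  17 ↦ (3,2)
  18 ↦ (3,3)
  19 ↦ (3,4)
distinct pairs in image: 19 / 20 needed
  → (2,3) hit at k=7 and k=13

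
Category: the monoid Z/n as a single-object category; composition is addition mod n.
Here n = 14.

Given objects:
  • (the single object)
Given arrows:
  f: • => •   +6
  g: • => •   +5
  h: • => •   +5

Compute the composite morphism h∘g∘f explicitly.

Answer: +2

Derivation:
  0 +6≡6 +5≡11 +5≡2  (mod 14)
composite: +2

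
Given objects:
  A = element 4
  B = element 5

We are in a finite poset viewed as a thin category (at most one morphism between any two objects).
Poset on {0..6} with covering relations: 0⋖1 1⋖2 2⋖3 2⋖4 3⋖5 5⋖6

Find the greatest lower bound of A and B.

Answer: A∧B = 2

Derivation:
Lower bounds of A=4 and B=5: {0,1,2}
  0 ⊑ 2
  1 ⊑ 2
  2 ⊑ 2
glb = 2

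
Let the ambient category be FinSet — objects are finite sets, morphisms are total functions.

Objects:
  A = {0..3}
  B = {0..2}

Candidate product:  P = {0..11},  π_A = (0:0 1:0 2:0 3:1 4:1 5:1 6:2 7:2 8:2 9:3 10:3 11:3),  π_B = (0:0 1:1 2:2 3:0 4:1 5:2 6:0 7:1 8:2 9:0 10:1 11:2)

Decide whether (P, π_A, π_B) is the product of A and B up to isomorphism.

|A|·|B| = 4·3 = 12;  |P| = 12
Check the pairing map k ↦ (π_A(k), π_B(k)):
  0 : (0,0)
  1 : (0,1)
  2 : (0,2)
  3 : (1,0)
  4 : (1,1)
  5 : (1,2)
  6 : (2,0)
  7 : (2,1)
  8 : (2,2)
  9 : (3,0)
  10 : (3,1)
  11 : (3,2)
distinct pairs in image: 12 / 12 needed
  → bijection onto A×B; projections well-typed.

Answer: VALID PRODUCT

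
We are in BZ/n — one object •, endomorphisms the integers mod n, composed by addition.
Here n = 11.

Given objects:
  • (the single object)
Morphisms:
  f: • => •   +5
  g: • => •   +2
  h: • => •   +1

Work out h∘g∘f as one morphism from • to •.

Answer: +8

Derivation:
  0 +5≡5 +2≡7 +1≡8  (mod 11)
result: +8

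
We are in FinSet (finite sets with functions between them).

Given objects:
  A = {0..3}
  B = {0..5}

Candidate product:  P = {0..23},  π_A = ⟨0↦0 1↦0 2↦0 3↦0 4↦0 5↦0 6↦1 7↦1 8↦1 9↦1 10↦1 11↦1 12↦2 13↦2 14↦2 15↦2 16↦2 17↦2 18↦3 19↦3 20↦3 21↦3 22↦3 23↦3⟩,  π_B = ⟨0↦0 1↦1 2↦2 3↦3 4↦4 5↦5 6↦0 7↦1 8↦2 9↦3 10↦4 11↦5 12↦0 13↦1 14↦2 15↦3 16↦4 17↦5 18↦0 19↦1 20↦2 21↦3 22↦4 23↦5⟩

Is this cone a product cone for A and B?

|A|·|B| = 4·6 = 24;  |P| = 24
Check the pairing map k ↦ (π_A(k), π_B(k)):
  0 ↦ (0,0)
  1 ↦ (0,1)
  2 ↦ (0,2)
  3 ↦ (0,3)
  4 ↦ (0,4)
  5 ↦ (0,5)
  6 ↦ (1,0)
  7 ↦ (1,1)
  8 ↦ (1,2)
  9 ↦ (1,3)
  10 ↦ (1,4)
  11 ↦ (1,5)
  12 ↦ (2,0)
  13 ↦ (2,1)
  14 ↦ (2,2)
  15 ↦ (2,3)
  16 ↦ (2,4)
  17 ↦ (2,5)
  18 ↦ (3,0)
  19 ↦ (3,1)
  20 ↦ (3,2)
  21 ↦ (3,3)
  22 ↦ (3,4)
  23 ↦ (3,5)
distinct pairs in image: 24 / 24 needed
  → bijection onto A×B; projections well-typed.

Answer: VALID PRODUCT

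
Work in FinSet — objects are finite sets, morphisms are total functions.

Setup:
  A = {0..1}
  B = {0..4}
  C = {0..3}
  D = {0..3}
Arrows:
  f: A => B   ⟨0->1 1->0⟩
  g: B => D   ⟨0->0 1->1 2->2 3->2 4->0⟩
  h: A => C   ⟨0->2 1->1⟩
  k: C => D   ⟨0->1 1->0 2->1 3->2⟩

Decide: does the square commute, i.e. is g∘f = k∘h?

Along f;g (path 1):
  0 f=>1 g=>1
  1 f=>0 g=>0
  result₁ = ⟨0->1 1->0⟩
Along h;k (path 2):
  0 h=>2 k=>1
  1 h=>1 k=>0
  result₂ = ⟨0->1 1->0⟩
Equal? YES — commutes

Answer: COMMUTES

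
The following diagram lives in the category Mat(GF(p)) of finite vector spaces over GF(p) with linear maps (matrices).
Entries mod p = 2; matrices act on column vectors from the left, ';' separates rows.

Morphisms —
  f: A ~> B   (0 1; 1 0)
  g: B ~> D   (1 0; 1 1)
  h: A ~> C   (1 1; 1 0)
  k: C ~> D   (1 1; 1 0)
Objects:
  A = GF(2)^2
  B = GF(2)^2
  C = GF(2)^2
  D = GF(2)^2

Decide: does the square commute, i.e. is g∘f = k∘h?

Answer: COMMUTES

Derivation:
1) trace f;g:
  e0=[1,0] f~>[0,1] g~>[0,1]
  e1=[0,1] f~>[1,0] g~>[1,1]
  result₁ = (0 1; 1 1)
2) trace h;k:
  e0=[1,0] h~>[1,1] k~>[0,1]
  e1=[0,1] h~>[1,0] k~>[1,1]
  result₂ = (0 1; 1 1)
Equal? same morphism ✓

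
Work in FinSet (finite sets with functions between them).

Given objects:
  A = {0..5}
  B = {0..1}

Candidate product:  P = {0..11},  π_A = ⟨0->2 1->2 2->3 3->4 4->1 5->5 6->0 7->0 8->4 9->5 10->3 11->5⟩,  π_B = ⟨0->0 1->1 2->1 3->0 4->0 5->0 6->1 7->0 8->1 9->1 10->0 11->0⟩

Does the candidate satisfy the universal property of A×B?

Answer: NOT A VALID PRODUCT — duplicate pair at indices 11,5

Work:
|A|·|B| = 6·2 = 12;  |P| = 12
Check the pairing map k ↦ (π_A(k), π_B(k)):
  0 -> (2,0)
  1 -> (2,1)
  2 -> (3,1)
  3 -> (4,0)
  4 -> (1,0)
  5 -> (5,0)
  6 -> (0,1)
  7 -> (0,0)
  8 -> (4,1)
  9 -> (5,1)
  10 -> (3,0)
  11 -> (5,0)  ✗ repeats pair of k=5
distinct pairs in image: 11 / 12 needed
  → (5,0) hit at k=5 and k=11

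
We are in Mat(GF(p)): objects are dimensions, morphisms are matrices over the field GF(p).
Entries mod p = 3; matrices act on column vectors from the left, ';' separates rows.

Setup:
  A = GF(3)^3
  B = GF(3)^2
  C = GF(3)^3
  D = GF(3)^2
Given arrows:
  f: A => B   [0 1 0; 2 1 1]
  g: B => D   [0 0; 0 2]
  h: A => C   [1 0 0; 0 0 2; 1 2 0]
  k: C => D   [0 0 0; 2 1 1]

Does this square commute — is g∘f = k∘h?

Answer: DOES NOT COMMUTE

Derivation:
Path 1 = f;g:
  e0=⟨1,0,0⟩ f=>⟨0,2⟩ g=>⟨0,1⟩
  e1=⟨0,1,0⟩ f=>⟨1,1⟩ g=>⟨0,2⟩
  e2=⟨0,0,1⟩ f=>⟨0,1⟩ g=>⟨0,2⟩
  result₁ = [0 0 0; 1 2 2]
Path 2 = h;k:
  e0=⟨1,0,0⟩ h=>⟨1,0,1⟩ k=>⟨0,0⟩
  e1=⟨0,1,0⟩ h=>⟨0,0,2⟩ k=>⟨0,2⟩
  e2=⟨0,0,1⟩ h=>⟨0,2,0⟩ k=>⟨0,2⟩
  result₂ = [0 0 0; 0 2 2]
Equal? distinct morphisms ✗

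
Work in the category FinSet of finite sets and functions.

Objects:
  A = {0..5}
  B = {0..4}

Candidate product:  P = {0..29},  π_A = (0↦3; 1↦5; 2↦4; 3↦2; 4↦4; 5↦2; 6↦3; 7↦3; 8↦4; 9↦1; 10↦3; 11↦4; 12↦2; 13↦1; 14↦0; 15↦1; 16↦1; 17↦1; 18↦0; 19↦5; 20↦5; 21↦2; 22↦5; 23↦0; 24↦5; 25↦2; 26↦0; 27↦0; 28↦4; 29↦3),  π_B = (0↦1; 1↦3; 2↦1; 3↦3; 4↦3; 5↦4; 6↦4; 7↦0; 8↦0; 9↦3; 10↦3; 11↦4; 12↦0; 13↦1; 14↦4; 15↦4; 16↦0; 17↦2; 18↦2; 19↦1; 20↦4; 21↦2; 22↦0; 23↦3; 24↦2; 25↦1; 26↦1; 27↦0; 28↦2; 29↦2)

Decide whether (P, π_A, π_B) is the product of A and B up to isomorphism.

Answer: VALID PRODUCT

Derivation:
|A|·|B| = 6·5 = 30;  |P| = 30
Check the pairing map k ↦ (π_A(k), π_B(k)):
  0 ↦ (3,1)
  1 ↦ (5,3)
  2 ↦ (4,1)
  3 ↦ (2,3)
  4 ↦ (4,3)
  5 ↦ (2,4)
  6 ↦ (3,4)
  7 ↦ (3,0)
  8 ↦ (4,0)
  9 ↦ (1,3)
  10 ↦ (3,3)
  11 ↦ (4,4)
  12 ↦ (2,0)
  13 ↦ (1,1)
  14 ↦ (0,4)
  15 ↦ (1,4)
  16 ↦ (1,0)
  17 ↦ (1,2)
  18 ↦ (0,2)
  19 ↦ (5,1)
  20 ↦ (5,4)
  21 ↦ (2,2)
  22 ↦ (5,0)
  23 ↦ (0,3)
  24 ↦ (5,2)
  25 ↦ (2,1)
  26 ↦ (0,1)
  27 ↦ (0,0)
  28 ↦ (4,2)
  29 ↦ (3,2)
distinct pairs in image: 30 / 30 needed
  → bijection onto A×B; projections well-typed.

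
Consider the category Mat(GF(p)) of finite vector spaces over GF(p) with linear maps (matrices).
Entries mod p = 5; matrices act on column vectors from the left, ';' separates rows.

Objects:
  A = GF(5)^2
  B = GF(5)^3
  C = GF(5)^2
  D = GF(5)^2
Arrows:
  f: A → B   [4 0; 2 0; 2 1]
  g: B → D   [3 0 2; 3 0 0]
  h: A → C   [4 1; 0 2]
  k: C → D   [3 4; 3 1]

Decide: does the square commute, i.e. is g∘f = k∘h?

Answer: DOES NOT COMMUTE

Work:
Path 1 = f;g:
  e0=⟨1,0⟩ f→⟨4,2,2⟩ g→⟨1,2⟩
  e1=⟨0,1⟩ f→⟨0,0,1⟩ g→⟨2,0⟩
  composite₁ = [1 2; 2 0]
Path 2 = h;k:
  e0=⟨1,0⟩ h→⟨4,0⟩ k→⟨2,2⟩
  e1=⟨0,1⟩ h→⟨1,2⟩ k→⟨1,0⟩
  composite₂ = [2 1; 2 0]
Equal? differ; not commutative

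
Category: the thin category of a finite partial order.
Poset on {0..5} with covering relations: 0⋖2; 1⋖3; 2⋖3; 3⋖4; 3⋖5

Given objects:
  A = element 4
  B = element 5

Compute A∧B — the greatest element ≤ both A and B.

{x : x≤A ∧ x≤B} = {0,1,2,3}  (A=4, B=5)
  0 ≤ 3
  1 ≤ 3
  2 ≤ 3
  3 ≤ 3
glb = 3

Answer: A∧B = 3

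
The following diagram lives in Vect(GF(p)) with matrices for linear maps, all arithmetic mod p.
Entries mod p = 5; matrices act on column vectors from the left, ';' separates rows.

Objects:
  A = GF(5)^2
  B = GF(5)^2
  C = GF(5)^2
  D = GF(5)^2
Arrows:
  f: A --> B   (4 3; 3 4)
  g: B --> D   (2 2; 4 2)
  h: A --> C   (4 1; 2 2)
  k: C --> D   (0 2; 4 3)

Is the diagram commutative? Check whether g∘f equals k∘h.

1) trace f;g:
  e0=⟨1,0⟩ f-->⟨4,3⟩ g-->⟨4,2⟩
  e1=⟨0,1⟩ f-->⟨3,4⟩ g-->⟨4,0⟩
  ⟦path⟧₁ = (4 4; 2 0)
2) trace h;k:
  e0=⟨1,0⟩ h-->⟨4,2⟩ k-->⟨4,2⟩
  e1=⟨0,1⟩ h-->⟨1,2⟩ k-->⟨4,0⟩
  ⟦path⟧₂ = (4 4; 2 0)
Equal? same morphism ✓

Answer: COMMUTES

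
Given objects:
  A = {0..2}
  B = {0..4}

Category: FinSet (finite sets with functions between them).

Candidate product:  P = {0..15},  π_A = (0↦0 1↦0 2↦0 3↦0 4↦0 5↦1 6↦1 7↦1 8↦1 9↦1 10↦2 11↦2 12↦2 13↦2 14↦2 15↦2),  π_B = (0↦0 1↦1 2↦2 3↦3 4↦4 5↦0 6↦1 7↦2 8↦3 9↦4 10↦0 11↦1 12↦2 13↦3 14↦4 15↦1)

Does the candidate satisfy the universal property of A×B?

|A|·|B| = 3·5 = 15;  |P| = 16
  → cardinalities differ; no bijection possible.

Answer: NOT A VALID PRODUCT — |P|=16 ≠ |A|·|B|=15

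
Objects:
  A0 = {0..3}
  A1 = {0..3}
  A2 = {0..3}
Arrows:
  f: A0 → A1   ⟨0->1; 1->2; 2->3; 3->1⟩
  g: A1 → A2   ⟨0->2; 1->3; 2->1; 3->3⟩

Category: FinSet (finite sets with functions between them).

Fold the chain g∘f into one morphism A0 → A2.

  0 f→1 g→3
  1 f→2 g→1
  2 f→3 g→3
  3 f→1 g→3
composite: ⟨0->3; 1->1; 2->3; 3->3⟩

Answer: ⟨0->3; 1->1; 2->3; 3->3⟩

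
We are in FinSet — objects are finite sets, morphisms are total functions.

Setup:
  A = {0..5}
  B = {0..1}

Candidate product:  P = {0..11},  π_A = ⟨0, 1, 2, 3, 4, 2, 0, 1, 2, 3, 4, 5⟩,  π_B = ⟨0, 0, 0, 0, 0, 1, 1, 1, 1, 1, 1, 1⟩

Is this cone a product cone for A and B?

|A|·|B| = 6·2 = 12;  |P| = 12
Check the pairing map k ↦ (π_A(k), π_B(k)):
  0 : (0,0)
  1 : (1,0)
  2 : (2,0)
  3 : (3,0)
  4 : (4,0)
  5 : (2,1)
  6 : (0,1)
  7 : (1,1)
  8 : (2,1)  ✗ repeats pair of k=5
  9 : (3,1)
  10 : (4,1)
  11 : (5,1)
distinct pairs in image: 11 / 12 needed
  → (2,1) hit at k=5 and k=8

Answer: NOT A VALID PRODUCT — duplicate pair at indices 8,5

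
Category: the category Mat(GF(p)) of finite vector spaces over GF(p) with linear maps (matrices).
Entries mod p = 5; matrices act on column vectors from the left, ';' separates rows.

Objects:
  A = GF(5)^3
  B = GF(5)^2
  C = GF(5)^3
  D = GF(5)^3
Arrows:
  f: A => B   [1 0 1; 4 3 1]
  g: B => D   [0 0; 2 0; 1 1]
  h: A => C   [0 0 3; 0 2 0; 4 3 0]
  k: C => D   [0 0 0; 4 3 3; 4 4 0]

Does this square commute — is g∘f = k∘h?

Path 1 = f;g:
  e0=[1,0,0] f=>[1,4] g=>[0,2,0]
  e1=[0,1,0] f=>[0,3] g=>[0,0,3]
  e2=[0,0,1] f=>[1,1] g=>[0,2,2]
  result₁ = [0 0 0; 2 0 2; 0 3 2]
Path 2 = h;k:
  e0=[1,0,0] h=>[0,0,4] k=>[0,2,0]
  e1=[0,1,0] h=>[0,2,3] k=>[0,0,3]
  e2=[0,0,1] h=>[3,0,0] k=>[0,2,2]
  result₂ = [0 0 0; 2 0 2; 0 3 2]
Equal? YES — commutes

Answer: COMMUTES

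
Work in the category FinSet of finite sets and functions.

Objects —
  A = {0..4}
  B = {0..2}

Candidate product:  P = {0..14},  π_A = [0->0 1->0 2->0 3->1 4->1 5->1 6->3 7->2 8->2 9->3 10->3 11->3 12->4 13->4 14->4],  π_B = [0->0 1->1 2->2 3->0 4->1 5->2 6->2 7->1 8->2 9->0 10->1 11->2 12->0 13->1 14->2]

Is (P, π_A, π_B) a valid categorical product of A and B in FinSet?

|A|·|B| = 5·3 = 15;  |P| = 15
Check the pairing map k ↦ (π_A(k), π_B(k)):
  0 -> (0,0)
  1 -> (0,1)
  2 -> (0,2)
  3 -> (1,0)
  4 -> (1,1)
  5 -> (1,2)
  6 -> (3,2)
  7 -> (2,1)
  8 -> (2,2)
  9 -> (3,0)
  10 -> (3,1)
  11 -> (3,2)  ✗ repeats pair of k=6
  12 -> (4,0)
  13 -> (4,1)
  14 -> (4,2)
distinct pairs in image: 14 / 15 needed
  → (3,2) hit at k=6 and k=11

Answer: NOT A VALID PRODUCT — duplicate pair at indices 11,6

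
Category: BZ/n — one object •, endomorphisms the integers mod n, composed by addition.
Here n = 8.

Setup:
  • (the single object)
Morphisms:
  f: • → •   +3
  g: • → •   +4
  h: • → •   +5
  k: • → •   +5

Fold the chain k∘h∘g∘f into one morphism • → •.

  0 +3≡3 +4≡7 +5≡4 +5≡1  (mod 8)
composite: +1

Answer: +1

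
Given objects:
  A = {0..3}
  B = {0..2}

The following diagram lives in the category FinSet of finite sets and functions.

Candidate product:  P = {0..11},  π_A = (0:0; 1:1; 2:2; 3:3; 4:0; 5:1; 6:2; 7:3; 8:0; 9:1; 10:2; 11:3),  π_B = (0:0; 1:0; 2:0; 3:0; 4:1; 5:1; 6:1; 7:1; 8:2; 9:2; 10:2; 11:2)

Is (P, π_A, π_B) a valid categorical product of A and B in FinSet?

Answer: VALID PRODUCT

Derivation:
|A|·|B| = 4·3 = 12;  |P| = 12
Check the pairing map k ↦ (π_A(k), π_B(k)):
  0 : (0,0)
  1 : (1,0)
  2 : (2,0)
  3 : (3,0)
  4 : (0,1)
  5 : (1,1)
  6 : (2,1)
  7 : (3,1)
  8 : (0,2)
  9 : (1,2)
  10 : (2,2)
  11 : (3,2)
distinct pairs in image: 12 / 12 needed
  → bijection onto A×B; projections well-typed.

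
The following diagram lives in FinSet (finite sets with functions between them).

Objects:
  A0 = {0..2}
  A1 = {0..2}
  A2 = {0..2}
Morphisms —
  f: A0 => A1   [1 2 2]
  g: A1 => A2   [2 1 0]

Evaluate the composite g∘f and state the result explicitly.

  0 f=>1 g=>1
  1 f=>2 g=>0
  2 f=>2 g=>0
⟦path⟧: [1 0 0]

Answer: [1 0 0]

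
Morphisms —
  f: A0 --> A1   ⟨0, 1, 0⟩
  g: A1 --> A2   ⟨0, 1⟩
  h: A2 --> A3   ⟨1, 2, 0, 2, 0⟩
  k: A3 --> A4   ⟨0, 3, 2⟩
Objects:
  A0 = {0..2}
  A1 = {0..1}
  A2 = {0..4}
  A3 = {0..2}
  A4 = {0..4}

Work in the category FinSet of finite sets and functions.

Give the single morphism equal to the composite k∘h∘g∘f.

  0 f-->0 g-->0 h-->1 k-->3
  1 f-->1 g-->1 h-->2 k-->2
  2 f-->0 g-->0 h-->1 k-->3
⟦path⟧: ⟨3, 2, 3⟩

Answer: ⟨3, 2, 3⟩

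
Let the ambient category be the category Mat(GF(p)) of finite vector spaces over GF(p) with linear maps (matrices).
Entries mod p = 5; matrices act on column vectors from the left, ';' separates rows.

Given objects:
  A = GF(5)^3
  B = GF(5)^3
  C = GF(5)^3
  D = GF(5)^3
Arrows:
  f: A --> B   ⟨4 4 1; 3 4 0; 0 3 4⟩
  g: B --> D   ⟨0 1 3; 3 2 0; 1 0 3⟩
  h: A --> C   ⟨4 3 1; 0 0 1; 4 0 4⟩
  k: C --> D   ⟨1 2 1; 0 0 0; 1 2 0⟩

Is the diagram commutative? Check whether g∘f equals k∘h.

Answer: DOES NOT COMMUTE

Work:
Path 1 = f;g:
  e0=[1,0,0] f-->[4,3,0] g-->[3,3,4]
  e1=[0,1,0] f-->[4,4,3] g-->[3,0,3]
  e2=[0,0,1] f-->[1,0,4] g-->[2,3,3]
  ⟦path⟧₁ = ⟨3 3 2; 3 0 3; 4 3 3⟩
Path 2 = h;k:
  e0=[1,0,0] h-->[4,0,4] k-->[3,0,4]
  e1=[0,1,0] h-->[3,0,0] k-->[3,0,3]
  e2=[0,0,1] h-->[1,1,4] k-->[2,0,3]
  ⟦path⟧₂ = ⟨3 3 2; 0 0 0; 4 3 3⟩
Equal? distinct morphisms ✗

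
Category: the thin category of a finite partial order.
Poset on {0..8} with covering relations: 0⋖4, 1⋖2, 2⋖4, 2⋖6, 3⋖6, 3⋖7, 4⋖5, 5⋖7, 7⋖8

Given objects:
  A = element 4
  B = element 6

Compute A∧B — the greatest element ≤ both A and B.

Answer: A∧B = 2

Work:
Lower bounds of A=4 and B=6: {1,2}
  1 ⊑ 2
  2 ⊑ 2
glb = 2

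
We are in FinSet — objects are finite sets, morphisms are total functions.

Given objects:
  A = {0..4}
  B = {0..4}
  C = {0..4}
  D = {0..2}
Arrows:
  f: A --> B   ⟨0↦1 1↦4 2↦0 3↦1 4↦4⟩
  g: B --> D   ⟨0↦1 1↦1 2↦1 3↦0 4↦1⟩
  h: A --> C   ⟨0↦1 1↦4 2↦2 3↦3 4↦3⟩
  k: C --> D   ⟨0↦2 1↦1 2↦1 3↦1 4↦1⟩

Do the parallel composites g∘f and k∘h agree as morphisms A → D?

1) trace f;g:
  0 f-->1 g-->1
  1 f-->4 g-->1
  2 f-->0 g-->1
  3 f-->1 g-->1
  4 f-->4 g-->1
  composite₁ = ⟨0↦1 1↦1 2↦1 3↦1 4↦1⟩
2) trace h;k:
  0 h-->1 k-->1
  1 h-->4 k-->1
  2 h-->2 k-->1
  3 h-->3 k-->1
  4 h-->3 k-->1
  composite₂ = ⟨0↦1 1↦1 2↦1 3↦1 4↦1⟩
Equal? same morphism ✓

Answer: COMMUTES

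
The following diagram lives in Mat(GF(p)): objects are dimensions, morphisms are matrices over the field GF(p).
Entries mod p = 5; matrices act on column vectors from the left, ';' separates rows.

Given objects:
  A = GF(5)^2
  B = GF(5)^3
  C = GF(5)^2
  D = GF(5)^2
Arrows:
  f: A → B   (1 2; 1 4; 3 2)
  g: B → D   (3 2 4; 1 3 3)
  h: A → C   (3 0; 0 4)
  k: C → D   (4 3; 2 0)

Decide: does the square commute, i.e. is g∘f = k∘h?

Answer: DOES NOT COMMUTE

Derivation:
Path 1 = f;g:
  e0=⟨1,0⟩ f→⟨1,1,3⟩ g→⟨2,3⟩
  e1=⟨0,1⟩ f→⟨2,4,2⟩ g→⟨2,0⟩
  composite₁ = (2 2; 3 0)
Path 2 = h;k:
  e0=⟨1,0⟩ h→⟨3,0⟩ k→⟨2,1⟩
  e1=⟨0,1⟩ h→⟨0,4⟩ k→⟨2,0⟩
  composite₂ = (2 2; 1 0)
Equal? distinct morphisms ✗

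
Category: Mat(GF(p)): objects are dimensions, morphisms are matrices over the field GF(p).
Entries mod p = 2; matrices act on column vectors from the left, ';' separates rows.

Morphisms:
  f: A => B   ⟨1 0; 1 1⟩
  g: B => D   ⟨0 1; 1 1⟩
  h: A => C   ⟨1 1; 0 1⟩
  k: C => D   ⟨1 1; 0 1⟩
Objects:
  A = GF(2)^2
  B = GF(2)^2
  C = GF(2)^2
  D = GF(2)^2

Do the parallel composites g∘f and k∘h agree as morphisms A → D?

Along f;g (path 1):
  e0=⟨1,0⟩ f=>⟨1,1⟩ g=>⟨1,0⟩
  e1=⟨0,1⟩ f=>⟨0,1⟩ g=>⟨1,1⟩
  composite₁ = ⟨1 1; 0 1⟩
Along h;k (path 2):
  e0=⟨1,0⟩ h=>⟨1,0⟩ k=>⟨1,0⟩
  e1=⟨0,1⟩ h=>⟨1,1⟩ k=>⟨0,1⟩
  composite₂ = ⟨1 0; 0 1⟩
Equal? distinct morphisms ✗

Answer: DOES NOT COMMUTE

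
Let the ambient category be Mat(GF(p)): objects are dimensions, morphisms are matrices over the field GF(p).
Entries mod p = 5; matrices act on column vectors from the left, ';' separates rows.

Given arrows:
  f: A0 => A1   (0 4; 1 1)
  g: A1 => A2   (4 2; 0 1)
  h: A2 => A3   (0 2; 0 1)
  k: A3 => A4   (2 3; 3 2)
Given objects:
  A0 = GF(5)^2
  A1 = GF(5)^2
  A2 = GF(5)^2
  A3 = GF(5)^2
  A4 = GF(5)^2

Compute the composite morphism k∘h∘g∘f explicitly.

  e0=⟨1,0⟩ f=>⟨0,1⟩ g=>⟨2,1⟩ h=>⟨2,1⟩ k=>⟨2,3⟩
  e1=⟨0,1⟩ f=>⟨4,1⟩ g=>⟨3,1⟩ h=>⟨2,1⟩ k=>⟨2,3⟩
result: (2 2; 3 3)

Answer: (2 2; 3 3)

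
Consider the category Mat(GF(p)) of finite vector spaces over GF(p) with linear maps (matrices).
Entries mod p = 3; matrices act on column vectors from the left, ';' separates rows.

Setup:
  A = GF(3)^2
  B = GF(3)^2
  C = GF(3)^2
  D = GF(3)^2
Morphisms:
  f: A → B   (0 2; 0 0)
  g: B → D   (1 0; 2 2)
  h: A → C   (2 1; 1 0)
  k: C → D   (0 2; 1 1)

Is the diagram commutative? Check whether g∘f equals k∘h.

Path 1 = f;g:
  e0=⟨1,0⟩ f→⟨0,0⟩ g→⟨0,0⟩
  e1=⟨0,1⟩ f→⟨2,0⟩ g→⟨2,1⟩
  result₁ = (0 2; 0 1)
Path 2 = h;k:
  e0=⟨1,0⟩ h→⟨2,1⟩ k→⟨2,0⟩
  e1=⟨0,1⟩ h→⟨1,0⟩ k→⟨0,1⟩
  result₂ = (2 0; 0 1)
Equal? NO — does not commute

Answer: DOES NOT COMMUTE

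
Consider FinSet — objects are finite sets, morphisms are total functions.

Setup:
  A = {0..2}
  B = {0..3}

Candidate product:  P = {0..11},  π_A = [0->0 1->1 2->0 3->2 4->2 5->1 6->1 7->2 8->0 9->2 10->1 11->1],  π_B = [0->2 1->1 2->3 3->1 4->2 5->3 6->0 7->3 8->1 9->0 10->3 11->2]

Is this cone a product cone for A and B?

Answer: NOT A VALID PRODUCT — duplicate pair at indices 5,10

Derivation:
|A|·|B| = 3·4 = 12;  |P| = 12
Check the pairing map k ↦ (π_A(k), π_B(k)):
  0 -> (0,2)
  1 -> (1,1)
  2 -> (0,3)
  3 -> (2,1)
  4 -> (2,2)
  5 -> (1,3)
  6 -> (1,0)
  7 -> (2,3)
  8 -> (0,1)
  9 -> (2,0)
  10 -> (1,3)  ✗ repeats pair of k=5
  11 -> (1,2)
distinct pairs in image: 11 / 12 needed
  → (1,3) hit at k=5 and k=10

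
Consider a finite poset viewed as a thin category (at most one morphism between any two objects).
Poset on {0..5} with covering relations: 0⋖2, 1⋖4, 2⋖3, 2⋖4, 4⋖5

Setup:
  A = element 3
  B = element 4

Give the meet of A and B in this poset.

Answer: A∧B = 2

Trace:
Lower bounds of A=3 and B=4: {0,2}
  0 <= 2
  2 <= 2
glb = 2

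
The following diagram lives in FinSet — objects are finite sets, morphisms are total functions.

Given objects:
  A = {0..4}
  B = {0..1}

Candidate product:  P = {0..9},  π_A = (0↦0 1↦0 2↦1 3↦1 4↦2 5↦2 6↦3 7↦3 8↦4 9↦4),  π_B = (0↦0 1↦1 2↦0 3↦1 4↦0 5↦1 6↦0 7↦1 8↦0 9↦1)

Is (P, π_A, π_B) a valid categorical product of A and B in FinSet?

|A|·|B| = 5·2 = 10;  |P| = 10
Check the pairing map k ↦ (π_A(k), π_B(k)):
  0 ↦ (0,0)
  1 ↦ (0,1)
  2 ↦ (1,0)
  3 ↦ (1,1)
  4 ↦ (2,0)
  5 ↦ (2,1)
  6 ↦ (3,0)
  7 ↦ (3,1)
  8 ↦ (4,0)
  9 ↦ (4,1)
distinct pairs in image: 10 / 10 needed
  → bijection onto A×B; projections well-typed.

Answer: VALID PRODUCT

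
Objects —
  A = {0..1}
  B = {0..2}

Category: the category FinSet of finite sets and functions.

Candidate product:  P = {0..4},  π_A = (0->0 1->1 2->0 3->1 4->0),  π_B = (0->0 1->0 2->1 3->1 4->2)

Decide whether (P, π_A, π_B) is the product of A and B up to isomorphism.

Answer: NOT A VALID PRODUCT — |P|=5 ≠ |A|·|B|=6

Work:
|A|·|B| = 2·3 = 6;  |P| = 5
  → cardinalities differ; no bijection possible.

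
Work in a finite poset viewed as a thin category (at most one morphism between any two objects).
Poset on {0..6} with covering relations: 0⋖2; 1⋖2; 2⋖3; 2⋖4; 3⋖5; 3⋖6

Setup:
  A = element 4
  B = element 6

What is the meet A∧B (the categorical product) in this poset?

Answer: A∧B = 2

Trace:
{x : x⊑A ∧ x⊑B} = {0,1,2}  (A=4, B=6)
  0 ⊑ 2
  1 ⊑ 2
  2 ⊑ 2
glb = 2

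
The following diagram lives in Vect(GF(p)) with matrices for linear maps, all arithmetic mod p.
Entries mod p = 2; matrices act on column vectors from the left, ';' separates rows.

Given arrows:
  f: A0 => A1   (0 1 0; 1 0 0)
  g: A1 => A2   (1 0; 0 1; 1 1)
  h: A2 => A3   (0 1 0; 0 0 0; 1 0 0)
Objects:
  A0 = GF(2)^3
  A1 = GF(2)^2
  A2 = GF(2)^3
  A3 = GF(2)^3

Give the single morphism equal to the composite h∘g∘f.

Answer: (1 0 0; 0 0 0; 0 1 0)

Trace:
  e0=(1,0,0) f=>(0,1) g=>(0,1,1) h=>(1,0,0)
  e1=(0,1,0) f=>(1,0) g=>(1,0,1) h=>(0,0,1)
  e2=(0,0,1) f=>(0,0) g=>(0,0,0) h=>(0,0,0)
result: (1 0 0; 0 0 0; 0 1 0)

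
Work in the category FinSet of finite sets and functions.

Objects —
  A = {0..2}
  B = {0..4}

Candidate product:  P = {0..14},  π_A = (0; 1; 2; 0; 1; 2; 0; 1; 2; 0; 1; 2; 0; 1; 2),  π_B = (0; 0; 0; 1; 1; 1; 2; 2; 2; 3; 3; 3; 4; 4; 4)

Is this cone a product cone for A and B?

|A|·|B| = 3·5 = 15;  |P| = 15
Check the pairing map k ↦ (π_A(k), π_B(k)):
  0 : (0,0)
  1 : (1,0)
  2 : (2,0)
  3 : (0,1)
  4 : (1,1)
  5 : (2,1)
  6 : (0,2)
  7 : (1,2)
  8 : (2,2)
  9 : (0,3)
  10 : (1,3)
  11 : (2,3)
  12 : (0,4)
  13 : (1,4)
  14 : (2,4)
distinct pairs in image: 15 / 15 needed
  → bijection onto A×B; projections well-typed.

Answer: VALID PRODUCT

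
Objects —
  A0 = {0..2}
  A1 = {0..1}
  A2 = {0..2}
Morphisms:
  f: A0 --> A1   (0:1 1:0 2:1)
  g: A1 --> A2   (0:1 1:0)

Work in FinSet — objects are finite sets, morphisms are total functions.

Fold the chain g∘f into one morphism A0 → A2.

  0 f-->1 g-->0
  1 f-->0 g-->1
  2 f-->1 g-->0
⟦path⟧: (0:0 1:1 2:0)

Answer: (0:0 1:1 2:0)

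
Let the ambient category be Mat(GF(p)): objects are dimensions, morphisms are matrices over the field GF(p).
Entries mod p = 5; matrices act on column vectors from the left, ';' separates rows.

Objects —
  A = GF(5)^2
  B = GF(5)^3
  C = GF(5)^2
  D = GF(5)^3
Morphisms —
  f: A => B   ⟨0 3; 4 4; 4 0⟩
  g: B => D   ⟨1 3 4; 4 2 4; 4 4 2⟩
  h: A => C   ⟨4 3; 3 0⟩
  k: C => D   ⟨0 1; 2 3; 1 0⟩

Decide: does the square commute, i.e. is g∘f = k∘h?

Answer: DOES NOT COMMUTE

Trace:
1) trace f;g:
  e0=(1,0) f=>(0,4,4) g=>(3,4,4)
  e1=(0,1) f=>(3,4,0) g=>(0,0,3)
  ⟦path⟧₁ = ⟨3 0; 4 0; 4 3⟩
2) trace h;k:
  e0=(1,0) h=>(4,3) k=>(3,2,4)
  e1=(0,1) h=>(3,0) k=>(0,1,3)
  ⟦path⟧₂ = ⟨3 0; 2 1; 4 3⟩
Equal? NO — does not commute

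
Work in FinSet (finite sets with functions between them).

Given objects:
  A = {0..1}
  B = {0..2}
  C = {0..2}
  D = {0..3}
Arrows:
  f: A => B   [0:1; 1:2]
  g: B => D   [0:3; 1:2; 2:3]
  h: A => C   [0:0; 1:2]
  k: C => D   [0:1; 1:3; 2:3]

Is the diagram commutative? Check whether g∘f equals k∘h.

Path 1 = f;g:
  0 f=>1 g=>2
  1 f=>2 g=>3
  composite₁ = [0:2; 1:3]
Path 2 = h;k:
  0 h=>0 k=>1
  1 h=>2 k=>3
  composite₂ = [0:1; 1:3]
Equal? NO — does not commute

Answer: DOES NOT COMMUTE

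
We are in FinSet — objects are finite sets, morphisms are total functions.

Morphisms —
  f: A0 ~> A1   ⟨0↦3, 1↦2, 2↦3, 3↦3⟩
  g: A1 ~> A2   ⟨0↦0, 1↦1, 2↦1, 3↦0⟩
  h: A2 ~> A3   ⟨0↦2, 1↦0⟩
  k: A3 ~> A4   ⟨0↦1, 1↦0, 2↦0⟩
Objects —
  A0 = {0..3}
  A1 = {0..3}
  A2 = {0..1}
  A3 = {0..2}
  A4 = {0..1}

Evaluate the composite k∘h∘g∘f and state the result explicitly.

Answer: ⟨0↦0, 1↦1, 2↦0, 3↦0⟩

Derivation:
  0 f~>3 g~>0 h~>2 k~>0
  1 f~>2 g~>1 h~>0 k~>1
  2 f~>3 g~>0 h~>2 k~>0
  3 f~>3 g~>0 h~>2 k~>0
composite: ⟨0↦0, 1↦1, 2↦0, 3↦0⟩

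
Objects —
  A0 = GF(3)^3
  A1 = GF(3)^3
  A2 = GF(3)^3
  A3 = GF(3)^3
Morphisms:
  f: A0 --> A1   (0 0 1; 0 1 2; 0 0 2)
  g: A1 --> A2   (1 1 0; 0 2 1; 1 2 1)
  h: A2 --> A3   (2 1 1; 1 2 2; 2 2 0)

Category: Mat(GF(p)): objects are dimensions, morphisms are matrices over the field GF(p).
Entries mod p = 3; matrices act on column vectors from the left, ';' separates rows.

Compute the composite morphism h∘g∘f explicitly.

Answer: (0 0 1; 0 0 2; 0 0 0)

Work:
  e0=(1,0,0) f-->(0,0,0) g-->(0,0,0) h-->(0,0,0)
  e1=(0,1,0) f-->(0,1,0) g-->(1,2,2) h-->(0,0,0)
  e2=(0,0,1) f-->(1,2,2) g-->(0,0,1) h-->(1,2,0)
⟦path⟧: (0 0 1; 0 0 2; 0 0 0)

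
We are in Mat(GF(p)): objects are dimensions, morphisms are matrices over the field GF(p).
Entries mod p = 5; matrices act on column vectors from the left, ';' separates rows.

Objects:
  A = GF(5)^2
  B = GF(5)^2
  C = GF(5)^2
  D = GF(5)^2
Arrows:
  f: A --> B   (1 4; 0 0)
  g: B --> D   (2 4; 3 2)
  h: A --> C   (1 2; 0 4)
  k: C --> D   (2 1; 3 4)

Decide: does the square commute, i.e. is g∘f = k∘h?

Answer: COMMUTES

Derivation:
1) trace f;g:
  e0=[1,0] f-->[1,0] g-->[2,3]
  e1=[0,1] f-->[4,0] g-->[3,2]
  result₁ = (2 3; 3 2)
2) trace h;k:
  e0=[1,0] h-->[1,0] k-->[2,3]
  e1=[0,1] h-->[2,4] k-->[3,2]
  result₂ = (2 3; 3 2)
Equal? same morphism ✓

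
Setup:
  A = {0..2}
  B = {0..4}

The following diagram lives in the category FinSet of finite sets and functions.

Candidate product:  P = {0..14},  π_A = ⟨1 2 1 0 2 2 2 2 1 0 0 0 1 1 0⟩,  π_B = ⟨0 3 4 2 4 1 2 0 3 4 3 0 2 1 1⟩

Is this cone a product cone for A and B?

|A|·|B| = 3·5 = 15;  |P| = 15
Check the pairing map k ↦ (π_A(k), π_B(k)):
  0 : (1,0)
  1 : (2,3)
  2 : (1,4)
  3 : (0,2)
  4 : (2,4)
  5 : (2,1)
  6 : (2,2)
  7 : (2,0)
  8 : (1,3)
  9 : (0,4)
  10 : (0,3)
  11 : (0,0)
  12 : (1,2)
  13 : (1,1)
  14 : (0,1)
distinct pairs in image: 15 / 15 needed
  → bijection onto A×B; projections well-typed.

Answer: VALID PRODUCT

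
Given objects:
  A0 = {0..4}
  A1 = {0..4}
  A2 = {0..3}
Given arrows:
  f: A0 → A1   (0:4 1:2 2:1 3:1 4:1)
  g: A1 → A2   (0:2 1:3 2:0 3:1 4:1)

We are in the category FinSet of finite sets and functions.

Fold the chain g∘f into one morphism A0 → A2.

  0 f→4 g→1
  1 f→2 g→0
  2 f→1 g→3
  3 f→1 g→3
  4 f→1 g→3
⟦path⟧: (0:1 1:0 2:3 3:3 4:3)

Answer: (0:1 1:0 2:3 3:3 4:3)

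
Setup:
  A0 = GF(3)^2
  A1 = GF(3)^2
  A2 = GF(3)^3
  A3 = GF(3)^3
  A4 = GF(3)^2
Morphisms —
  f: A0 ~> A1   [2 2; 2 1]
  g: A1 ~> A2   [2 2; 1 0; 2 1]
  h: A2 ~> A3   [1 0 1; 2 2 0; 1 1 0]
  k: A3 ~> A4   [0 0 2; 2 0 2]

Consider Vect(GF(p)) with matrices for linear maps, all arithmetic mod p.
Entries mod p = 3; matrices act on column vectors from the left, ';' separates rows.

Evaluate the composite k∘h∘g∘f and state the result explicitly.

  e0=⟨1,0⟩ f~>⟨2,2⟩ g~>⟨2,2,0⟩ h~>⟨2,2,1⟩ k~>⟨2,0⟩
  e1=⟨0,1⟩ f~>⟨2,1⟩ g~>⟨0,2,2⟩ h~>⟨2,1,2⟩ k~>⟨1,2⟩
composite: [2 1; 0 2]

Answer: [2 1; 0 2]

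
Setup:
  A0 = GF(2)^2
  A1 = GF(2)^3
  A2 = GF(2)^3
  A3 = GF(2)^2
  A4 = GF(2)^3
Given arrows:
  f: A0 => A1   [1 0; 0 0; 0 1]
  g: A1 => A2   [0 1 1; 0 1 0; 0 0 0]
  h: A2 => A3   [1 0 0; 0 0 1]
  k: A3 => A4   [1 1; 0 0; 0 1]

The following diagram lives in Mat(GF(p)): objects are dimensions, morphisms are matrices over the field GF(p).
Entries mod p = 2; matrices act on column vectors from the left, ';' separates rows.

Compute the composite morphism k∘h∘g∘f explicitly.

  e0=⟨1,0⟩ f=>⟨1,0,0⟩ g=>⟨0,0,0⟩ h=>⟨0,0⟩ k=>⟨0,0,0⟩
  e1=⟨0,1⟩ f=>⟨0,0,1⟩ g=>⟨1,0,0⟩ h=>⟨1,0⟩ k=>⟨1,0,0⟩
composite: [0 1; 0 0; 0 0]

Answer: [0 1; 0 0; 0 0]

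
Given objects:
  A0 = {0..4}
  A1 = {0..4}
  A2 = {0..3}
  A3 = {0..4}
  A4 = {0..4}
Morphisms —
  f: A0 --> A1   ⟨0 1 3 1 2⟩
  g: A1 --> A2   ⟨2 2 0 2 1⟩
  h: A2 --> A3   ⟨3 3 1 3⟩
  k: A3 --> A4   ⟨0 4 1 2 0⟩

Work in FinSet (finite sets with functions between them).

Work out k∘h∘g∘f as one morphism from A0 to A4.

  0 f-->0 g-->2 h-->1 k-->4
  1 f-->1 g-->2 h-->1 k-->4
  2 f-->3 g-->2 h-->1 k-->4
  3 f-->1 g-->2 h-->1 k-->4
  4 f-->2 g-->0 h-->3 k-->2
result: ⟨4 4 4 4 2⟩

Answer: ⟨4 4 4 4 2⟩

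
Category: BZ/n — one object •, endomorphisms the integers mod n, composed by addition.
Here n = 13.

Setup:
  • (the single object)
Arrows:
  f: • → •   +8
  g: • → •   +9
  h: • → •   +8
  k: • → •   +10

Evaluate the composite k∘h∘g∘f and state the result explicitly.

Answer: +9

Trace:
  0 +8≡8 +9≡4 +8≡12 +10≡9  (mod 13)
result: +9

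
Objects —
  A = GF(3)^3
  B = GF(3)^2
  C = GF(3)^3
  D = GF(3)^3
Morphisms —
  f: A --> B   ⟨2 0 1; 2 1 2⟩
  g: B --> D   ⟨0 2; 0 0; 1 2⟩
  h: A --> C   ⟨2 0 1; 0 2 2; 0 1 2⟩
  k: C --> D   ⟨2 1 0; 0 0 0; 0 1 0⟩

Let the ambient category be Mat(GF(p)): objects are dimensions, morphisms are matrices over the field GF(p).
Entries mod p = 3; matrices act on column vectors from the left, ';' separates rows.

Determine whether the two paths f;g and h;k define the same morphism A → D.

1) trace f;g:
  e0=(1,0,0) f-->(2,2) g-->(1,0,0)
  e1=(0,1,0) f-->(0,1) g-->(2,0,2)
  e2=(0,0,1) f-->(1,2) g-->(1,0,2)
  result₁ = ⟨1 2 1; 0 0 0; 0 2 2⟩
2) trace h;k:
  e0=(1,0,0) h-->(2,0,0) k-->(1,0,0)
  e1=(0,1,0) h-->(0,2,1) k-->(2,0,2)
  e2=(0,0,1) h-->(1,2,2) k-->(1,0,2)
  result₂ = ⟨1 2 1; 0 0 0; 0 2 2⟩
Equal? YES — commutes

Answer: COMMUTES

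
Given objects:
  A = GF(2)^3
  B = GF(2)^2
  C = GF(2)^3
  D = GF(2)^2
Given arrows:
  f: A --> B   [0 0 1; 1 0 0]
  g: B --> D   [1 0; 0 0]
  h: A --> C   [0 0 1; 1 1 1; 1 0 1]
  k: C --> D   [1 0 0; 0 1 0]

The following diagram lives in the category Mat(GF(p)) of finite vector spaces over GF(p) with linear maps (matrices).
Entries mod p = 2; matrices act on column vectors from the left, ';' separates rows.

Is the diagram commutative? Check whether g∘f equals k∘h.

Answer: DOES NOT COMMUTE

Work:
Path 1 = f;g:
  e0=(1,0,0) f-->(0,1) g-->(0,0)
  e1=(0,1,0) f-->(0,0) g-->(0,0)
  e2=(0,0,1) f-->(1,0) g-->(1,0)
  composite₁ = [0 0 1; 0 0 0]
Path 2 = h;k:
  e0=(1,0,0) h-->(0,1,1) k-->(0,1)
  e1=(0,1,0) h-->(0,1,0) k-->(0,1)
  e2=(0,0,1) h-->(1,1,1) k-->(1,1)
  composite₂ = [0 0 1; 1 1 1]
Equal? distinct morphisms ✗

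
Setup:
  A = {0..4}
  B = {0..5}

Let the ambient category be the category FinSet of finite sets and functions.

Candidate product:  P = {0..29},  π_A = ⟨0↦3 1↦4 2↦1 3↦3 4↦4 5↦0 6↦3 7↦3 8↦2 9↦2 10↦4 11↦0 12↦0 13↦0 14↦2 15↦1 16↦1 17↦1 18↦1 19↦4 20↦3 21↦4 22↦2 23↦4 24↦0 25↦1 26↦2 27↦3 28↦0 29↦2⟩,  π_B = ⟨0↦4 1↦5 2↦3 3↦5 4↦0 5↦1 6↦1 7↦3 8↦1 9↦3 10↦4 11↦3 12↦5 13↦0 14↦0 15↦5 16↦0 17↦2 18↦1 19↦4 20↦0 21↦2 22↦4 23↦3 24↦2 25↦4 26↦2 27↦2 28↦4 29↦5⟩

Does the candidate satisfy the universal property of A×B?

Answer: NOT A VALID PRODUCT — duplicate pair at indices 19,10

Work:
|A|·|B| = 5·6 = 30;  |P| = 30
Check the pairing map k ↦ (π_A(k), π_B(k)):
  0 ↦ (3,4)
  1 ↦ (4,5)
  2 ↦ (1,3)
  3 ↦ (3,5)
  4 ↦ (4,0)
  5 ↦ (0,1)
  6 ↦ (3,1)
  7 ↦ (3,3)
  8 ↦ (2,1)
  9 ↦ (2,3)
  10 ↦ (4,4)
  11 ↦ (0,3)
  12 ↦ (0,5)
  13 ↦ (0,0)
  14 ↦ (2,0)
  15 ↦ (1,5)
  16 ↦ (1,0)
  17 ↦ (1,2)
  18 ↦ (1,1)
  19 ↦ (4,4)  ✗ repeats pair of k=10
  20 ↦ (3,0)
  21 ↦ (4,2)
  22 ↦ (2,4)
  23 ↦ (4,3)
  24 ↦ (0,2)
  25 ↦ (1,4)
  26 ↦ (2,2)
  27 ↦ (3,2)
  28 ↦ (0,4)
  29 ↦ (2,5)
distinct pairs in image: 29 / 30 needed
  → (4,4) hit at k=10 and k=19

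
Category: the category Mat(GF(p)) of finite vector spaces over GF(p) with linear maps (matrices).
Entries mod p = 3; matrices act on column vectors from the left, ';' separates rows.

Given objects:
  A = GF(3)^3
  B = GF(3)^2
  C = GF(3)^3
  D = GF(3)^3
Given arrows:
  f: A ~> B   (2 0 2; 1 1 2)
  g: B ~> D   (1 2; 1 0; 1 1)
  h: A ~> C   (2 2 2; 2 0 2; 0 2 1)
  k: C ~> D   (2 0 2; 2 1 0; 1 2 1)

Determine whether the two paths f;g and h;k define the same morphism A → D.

1) trace f;g:
  e0=⟨1,0,0⟩ f~>⟨2,1⟩ g~>⟨1,2,0⟩
  e1=⟨0,1,0⟩ f~>⟨0,1⟩ g~>⟨2,0,1⟩
  e2=⟨0,0,1⟩ f~>⟨2,2⟩ g~>⟨0,2,1⟩
  result₁ = (1 2 0; 2 0 2; 0 1 1)
2) trace h;k:
  e0=⟨1,0,0⟩ h~>⟨2,2,0⟩ k~>⟨1,0,0⟩
  e1=⟨0,1,0⟩ h~>⟨2,0,2⟩ k~>⟨2,1,1⟩
  e2=⟨0,0,1⟩ h~>⟨2,2,1⟩ k~>⟨0,0,1⟩
  result₂ = (1 2 0; 0 1 0; 0 1 1)
Equal? NO — does not commute

Answer: DOES NOT COMMUTE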